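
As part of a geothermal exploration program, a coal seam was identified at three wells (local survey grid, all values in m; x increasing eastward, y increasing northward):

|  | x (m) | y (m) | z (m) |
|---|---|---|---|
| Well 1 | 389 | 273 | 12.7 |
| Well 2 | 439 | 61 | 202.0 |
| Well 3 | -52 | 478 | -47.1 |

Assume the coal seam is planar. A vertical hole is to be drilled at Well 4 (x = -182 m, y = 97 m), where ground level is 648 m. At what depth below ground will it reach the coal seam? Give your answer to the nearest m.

286 m

Two edge vectors: Well 1→Well 2 = (50, -212, 189.3), Well 1→Well 3 = (-441, 205, -59.8).
Normal n = (Well 1→Well 2) × (Well 1→Well 3) = (-26128.9, -80491.3, -83242).
So ∂z/∂x = −n_x/n_z = −0.31389 and ∂z/∂y = −n_y/n_z = −0.96696.
Intercept c from Well 1: 12.7 + 122.10 + 263.98 = 398.78.
At (-182, 97): z_contact = 57.1 − 93.8 + 398.78 = 362.1 m.
Depth below ground = 648 − 362.1 = 286 m.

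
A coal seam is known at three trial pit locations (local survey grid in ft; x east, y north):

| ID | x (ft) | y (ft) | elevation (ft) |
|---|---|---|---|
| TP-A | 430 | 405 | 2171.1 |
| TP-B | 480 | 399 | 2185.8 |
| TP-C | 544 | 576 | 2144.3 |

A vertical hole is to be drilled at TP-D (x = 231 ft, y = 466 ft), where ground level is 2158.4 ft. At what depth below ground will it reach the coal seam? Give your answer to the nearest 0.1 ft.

Two edge vectors: TP-A→TP-B = (50, -6, 14.7), TP-A→TP-C = (114, 171, -26.8).
Normal n = (TP-A→TP-B) × (TP-A→TP-C) = (-2352.9, 3015.8, 9234).
So ∂z/∂x = −n_x/n_z = 0.25481 and ∂z/∂y = −n_y/n_z = −0.32660.
Intercept c from TP-A: 2171.1 − 109.57 + 132.27 = 2193.80.
At (231, 466): z_contact = 58.86 − 152.19 + 2193.80 = 2100.47 ft.
Depth below ground = 2158.4 − 2100.47 = 57.9 ft.

57.9 ft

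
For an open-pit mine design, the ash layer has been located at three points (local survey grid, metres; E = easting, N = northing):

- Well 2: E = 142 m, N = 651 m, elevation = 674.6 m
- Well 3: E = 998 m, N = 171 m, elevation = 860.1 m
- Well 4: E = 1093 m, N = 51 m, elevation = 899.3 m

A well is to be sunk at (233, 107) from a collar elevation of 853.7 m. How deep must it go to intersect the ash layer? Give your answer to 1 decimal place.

21.9 m

Let the plane be z = a·E + b·N + c.
Well 3−Well 2: 856a − 480b = 185.5;  Well 4−Well 2: 951a − 600b = 224.7.
Solving gives a = 0.060294, b = −0.278934.
Then c = 674.6 − a·142 − b·651 = 847.62.
At (233, 107): z_contact = 14.05 − 29.85 + 847.62 = 831.83 m.
Depth below ground = 853.7 − 831.83 = 21.9 m.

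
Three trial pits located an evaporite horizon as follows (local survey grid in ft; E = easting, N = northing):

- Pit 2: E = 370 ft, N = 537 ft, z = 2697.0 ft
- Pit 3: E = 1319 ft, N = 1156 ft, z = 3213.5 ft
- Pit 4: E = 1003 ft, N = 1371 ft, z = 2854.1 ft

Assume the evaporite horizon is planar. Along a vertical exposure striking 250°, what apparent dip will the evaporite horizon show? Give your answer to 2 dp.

32.29°

Two edge vectors: Pit 2→Pit 3 = (949, 619, 516.5), Pit 2→Pit 4 = (633, 834, 157.1).
Normal n = (Pit 2→Pit 3) × (Pit 2→Pit 4) = (-333516.1, 177856.6, 399639).
So ∂z/∂E = −n_x/n_z = 0.83454 and ∂z/∂N = −n_y/n_z = −0.44504.
Unit vector along 250° is (sin 250°, cos 250°) = (-0.9397, -0.3420).
Slope in that direction = a·(-0.9397) + b·(-0.3420) = −0.63200.
Apparent dip = arctan|0.63200| = 32.29° (true dip is 43.4°, so apparent ≤ true as expected).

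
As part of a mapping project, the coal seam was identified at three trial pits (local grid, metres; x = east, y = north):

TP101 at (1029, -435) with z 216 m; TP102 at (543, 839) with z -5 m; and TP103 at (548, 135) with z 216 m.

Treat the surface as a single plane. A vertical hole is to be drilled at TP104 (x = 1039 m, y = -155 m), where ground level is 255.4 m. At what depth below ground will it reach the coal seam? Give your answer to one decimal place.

131.8 m

Two edge vectors: TP101→TP102 = (-486, 1274, -221), TP101→TP103 = (-481, 570, 0).
Normal n = (TP101→TP102) × (TP101→TP103) = (125970, 106301, 335774).
So ∂z/∂x = −n_x/n_z = −0.375163 and ∂z/∂y = −n_y/n_z = −0.316585.
Intercept c from TP101: 216 + 386.04 − 137.71 = 464.33.
At (1039, -155): z_contact = −389.79 + 49.07 + 464.33 = 123.60 m.
Depth below ground = 255.4 − 123.60 = 131.8 m.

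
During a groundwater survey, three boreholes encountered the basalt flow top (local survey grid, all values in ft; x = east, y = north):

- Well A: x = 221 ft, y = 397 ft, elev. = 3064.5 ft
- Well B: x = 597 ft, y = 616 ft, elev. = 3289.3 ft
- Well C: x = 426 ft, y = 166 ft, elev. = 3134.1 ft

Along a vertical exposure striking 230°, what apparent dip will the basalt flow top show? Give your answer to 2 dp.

26.00°

Two edge vectors: Well A→Well B = (376, 219, 224.8), Well A→Well C = (205, -231, 69.6).
Normal n = (Well A→Well B) × (Well A→Well C) = (67171.2, 19914.4, -131751).
So ∂z/∂x = −n_x/n_z = 0.50983 and ∂z/∂y = −n_y/n_z = 0.15115.
Unit vector along 230° is (sin 230°, cos 230°) = (-0.7660, -0.6428).
Slope in that direction = a·(-0.7660) + b·(-0.6428) = −0.48771.
Apparent dip = arctan|0.48771| = 26.00° (true dip is 28.0°, so apparent ≤ true as expected).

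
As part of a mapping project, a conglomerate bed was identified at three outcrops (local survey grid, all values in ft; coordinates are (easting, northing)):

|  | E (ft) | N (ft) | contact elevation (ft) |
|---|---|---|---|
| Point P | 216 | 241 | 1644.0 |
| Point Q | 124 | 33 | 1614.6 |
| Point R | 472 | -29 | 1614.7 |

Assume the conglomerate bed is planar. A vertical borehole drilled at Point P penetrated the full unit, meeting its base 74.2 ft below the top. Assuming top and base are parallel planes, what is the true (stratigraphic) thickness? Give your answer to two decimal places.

Let the plane be z = a·E + b·N + c.
Point Q−Point P: −92a − 208b = −29.4;  Point R−Point P: 256a − 270b = −29.3.
Solving gives a = 0.02361, b = 0.13090.
|∇z| = √(a²+b²) = 0.13302, so dip δ = arctan(0.13302) = 7.58°.
True thickness = vertical thickness × cos δ = 74.2 × cos 7.58° = 73.55 ft.

73.55 ft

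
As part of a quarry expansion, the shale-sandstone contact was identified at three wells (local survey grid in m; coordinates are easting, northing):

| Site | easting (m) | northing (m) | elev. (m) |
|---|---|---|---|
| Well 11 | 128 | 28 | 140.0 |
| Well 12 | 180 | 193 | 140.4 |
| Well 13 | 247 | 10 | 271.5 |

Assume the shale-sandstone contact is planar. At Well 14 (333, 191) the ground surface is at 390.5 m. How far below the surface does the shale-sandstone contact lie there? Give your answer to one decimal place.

88.0 m

Two edge vectors: Well 11→Well 12 = (52, 165, 0.4), Well 11→Well 13 = (119, -18, 131.5).
Normal n = (Well 11→Well 12) × (Well 11→Well 13) = (21704.7, -6790.4, -20571).
So ∂z/∂easting = −n_x/n_z = 1.05511 and ∂z/∂northing = −n_y/n_z = −0.33010.
Intercept c from Well 11: 140 − 135.05 + 9.24 = 14.19.
At (333, 191): z_contact = 351.35 − 63.05 + 14.19 = 302.49 m.
Depth below ground = 390.5 − 302.49 = 88.0 m.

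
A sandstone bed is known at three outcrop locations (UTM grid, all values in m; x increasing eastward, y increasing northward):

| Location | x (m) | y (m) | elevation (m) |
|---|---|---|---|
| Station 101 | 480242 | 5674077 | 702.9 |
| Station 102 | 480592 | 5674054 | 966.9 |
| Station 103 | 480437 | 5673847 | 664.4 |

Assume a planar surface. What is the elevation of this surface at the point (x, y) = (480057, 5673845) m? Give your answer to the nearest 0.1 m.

354.7 m

Two edge vectors: Station 101→Station 102 = (350, -23, 264), Station 101→Station 103 = (195, -230, -38.5).
Normal n = (Station 101→Station 102) × (Station 101→Station 103) = (61605.5, 64955, -76015).
So ∂z/∂x = −n_x/n_z = 0.810438729 and ∂z/∂y = −n_y/n_z = 0.854502401.
Intercept c from Station 101: 702.9 − 389206.72 − 4848512.42 = −5237016.24.
At (480057, 5673845): z = 389056.8 + 4848314.2 − 5237016.24 = 354.7 m.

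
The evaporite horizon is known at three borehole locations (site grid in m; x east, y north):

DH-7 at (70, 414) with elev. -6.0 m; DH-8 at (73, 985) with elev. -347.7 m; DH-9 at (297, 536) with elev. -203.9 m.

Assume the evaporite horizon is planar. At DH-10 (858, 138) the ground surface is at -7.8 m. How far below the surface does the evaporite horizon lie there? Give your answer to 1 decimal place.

268.6 m

Two edge vectors: DH-7→DH-8 = (3, 571, -341.7), DH-7→DH-9 = (227, 122, -197.9).
Normal n = (DH-7→DH-8) × (DH-7→DH-9) = (-71313.5, -76972.2, -129251).
So ∂z/∂x = −n_x/n_z = −0.55174 and ∂z/∂y = −n_y/n_z = −0.59552.
Intercept c from DH-7: -6 + 38.62 + 246.55 = 279.17.
At (858, 138): z_contact = −473.40 − 82.18 + 279.17 = -276.41 m.
Depth below ground = -7.8 − (-276.41) = 268.6 m.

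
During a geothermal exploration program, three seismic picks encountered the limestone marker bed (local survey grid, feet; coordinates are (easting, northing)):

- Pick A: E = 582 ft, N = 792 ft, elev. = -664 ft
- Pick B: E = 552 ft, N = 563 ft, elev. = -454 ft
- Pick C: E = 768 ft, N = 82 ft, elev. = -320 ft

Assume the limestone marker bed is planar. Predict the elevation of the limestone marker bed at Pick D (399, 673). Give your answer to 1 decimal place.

-370.6 ft

Two edge vectors: Pick A→Pick B = (-30, -229, 210), Pick A→Pick C = (186, -710, 344).
Normal n = (Pick A→Pick B) × (Pick A→Pick C) = (70324, 49380, 63894).
So ∂z/∂E = −n_x/n_z = −1.10064 and ∂z/∂N = −n_y/n_z = −0.77284.
Intercept c from Pick A: -664 + 640.57 + 612.09 = 588.66.
At (399, 673): z = −439.2 − 520.1 + 588.66 = -370.6 ft.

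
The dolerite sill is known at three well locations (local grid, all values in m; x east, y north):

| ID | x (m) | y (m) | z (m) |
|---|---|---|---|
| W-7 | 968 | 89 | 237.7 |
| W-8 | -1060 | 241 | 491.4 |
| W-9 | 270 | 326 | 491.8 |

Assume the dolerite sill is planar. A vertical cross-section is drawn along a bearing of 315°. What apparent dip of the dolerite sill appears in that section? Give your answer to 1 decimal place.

34.2°

Let the plane be z = a·x + b·y + c.
W-8−W-7: −2028a + 152b = 253.7;  W-9−W-7: −698a + 237b = 254.1.
Solving gives a = −0.05741, b = 0.90306.
Unit vector along 315° is (sin 315°, cos 315°) = (-0.7071, 0.7071).
Slope in that direction = a·(-0.7071) + b·(0.7071) = 0.67916.
Apparent dip = arctan|0.67916| = 34.2° (true dip is 42.1°, so apparent ≤ true as expected).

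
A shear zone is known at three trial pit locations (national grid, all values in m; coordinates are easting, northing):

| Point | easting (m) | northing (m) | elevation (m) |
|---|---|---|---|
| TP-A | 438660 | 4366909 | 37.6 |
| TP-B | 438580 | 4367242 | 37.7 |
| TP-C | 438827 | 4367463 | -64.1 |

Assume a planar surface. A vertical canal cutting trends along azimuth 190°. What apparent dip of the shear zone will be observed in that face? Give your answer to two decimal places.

Let the plane be z = a·easting + b·northing + c.
TP-B−TP-A: −80a + 333b = 0.1;  TP-C−TP-A: 167a + 554b = −101.7.
Solving gives a = −0.33945, b = −0.08125.
Unit vector along 190° is (sin 190°, cos 190°) = (-0.1736, -0.9848).
Slope in that direction = a·(-0.1736) + b·(-0.9848) = 0.13896.
Apparent dip = arctan|0.13896| = 7.91° (true dip is 19.2°, so apparent ≤ true as expected).

7.91°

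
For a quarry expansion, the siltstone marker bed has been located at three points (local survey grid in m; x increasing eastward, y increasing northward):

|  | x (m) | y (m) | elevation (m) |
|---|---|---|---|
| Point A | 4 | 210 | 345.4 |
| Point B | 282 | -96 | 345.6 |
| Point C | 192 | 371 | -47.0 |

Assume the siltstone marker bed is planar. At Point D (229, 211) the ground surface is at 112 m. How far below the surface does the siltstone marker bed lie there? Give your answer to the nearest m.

Two edge vectors: Point A→Point B = (278, -306, 0.2), Point A→Point C = (188, 161, -392.4).
Normal n = (Point A→Point B) × (Point A→Point C) = (120042.2, 109124.8, 102286).
So ∂z/∂x = −n_x/n_z = −1.17359 and ∂z/∂y = −n_y/n_z = −1.06686.
Intercept c from Point A: 345.4 + 4.69 + 224.04 = 574.13.
At (229, 211): z_contact = −268.8 − 225.1 + 574.13 = 80.3 m.
Depth below ground = 112 − 80.3 = 32 m.

32 m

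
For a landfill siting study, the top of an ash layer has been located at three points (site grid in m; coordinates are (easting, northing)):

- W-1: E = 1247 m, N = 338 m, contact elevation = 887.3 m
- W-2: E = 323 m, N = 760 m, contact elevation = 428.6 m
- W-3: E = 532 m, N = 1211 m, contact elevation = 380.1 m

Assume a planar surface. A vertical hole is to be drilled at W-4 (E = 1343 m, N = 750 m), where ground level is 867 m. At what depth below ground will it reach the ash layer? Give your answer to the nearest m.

Let the plane be z = a·E + b·N + c.
W-2−W-1: −924a + 422b = −458.7;  W-3−W-1: −715a + 873b = −507.2.
Solving gives a = 0.36918, b = −0.27862.
Then c = 887.3 − a·1247 − b·338 = 521.11.
At (1343, 750): z_contact = 495.8 − 209.0 + 521.11 = 807.9 m.
Depth below ground = 867 − 807.9 = 59 m.

59 m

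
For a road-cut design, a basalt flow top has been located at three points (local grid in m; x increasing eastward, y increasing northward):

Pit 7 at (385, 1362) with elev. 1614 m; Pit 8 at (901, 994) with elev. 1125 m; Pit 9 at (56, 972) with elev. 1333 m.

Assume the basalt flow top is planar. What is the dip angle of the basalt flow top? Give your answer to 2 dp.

44.62°

Let the plane be z = a·x + b·y + c.
Pit 8−Pit 7: 516a − 368b = −489;  Pit 9−Pit 7: −329a − 390b = −281.
Solving gives a = −0.27086, b = 0.94901.
Gradient magnitude |∇z| = √(a² + b²) = √(0.07337 + 0.90062) = 0.98691.
True dip = arctan(0.98691) = 44.62°, dipping toward SSE (azimuth ≈ 164°).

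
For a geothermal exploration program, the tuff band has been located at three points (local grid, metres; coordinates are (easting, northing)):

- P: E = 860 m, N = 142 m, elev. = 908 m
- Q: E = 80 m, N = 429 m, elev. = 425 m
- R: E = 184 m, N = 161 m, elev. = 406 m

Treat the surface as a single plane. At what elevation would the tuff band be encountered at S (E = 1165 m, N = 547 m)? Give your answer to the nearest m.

Two edge vectors: P→Q = (-780, 287, -483), P→R = (-676, 19, -502).
Normal n = (P→Q) × (P→R) = (-134897, -65052, 179192).
So ∂z/∂E = −n_x/n_z = 0.75281 and ∂z/∂N = −n_y/n_z = 0.36303.
Intercept c from P: 908 − 647.41 − 51.55 = 209.04.
At (1165, 547): z = 877.0 + 198.6 + 209.04 = 1284.6 m.

1285 m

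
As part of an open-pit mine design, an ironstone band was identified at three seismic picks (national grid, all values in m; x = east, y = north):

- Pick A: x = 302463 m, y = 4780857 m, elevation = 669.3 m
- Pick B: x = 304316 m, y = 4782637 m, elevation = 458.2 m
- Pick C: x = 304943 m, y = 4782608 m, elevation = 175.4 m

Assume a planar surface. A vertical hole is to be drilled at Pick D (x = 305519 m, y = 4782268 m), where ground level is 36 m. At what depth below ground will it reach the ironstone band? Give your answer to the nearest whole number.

Two edge vectors: Pick A→Pick B = (1853, 1780, -211.1), Pick A→Pick C = (2480, 1751, -493.9).
Normal n = (Pick A→Pick B) × (Pick A→Pick C) = (-509505.9, 391668.7, -1169797).
So ∂z/∂x = −n_x/n_z = −0.43555070 and ∂z/∂y = −n_y/n_z = 0.33481766.
Intercept c from Pick A: 669.3 + 131737.97 − 1600715.38 = −1468308.11.
At (305519, 4782268): z_contact = −133069.0 + 1601187.8 − 1468308.11 = -189.3 m.
Depth below ground = 36 − (-189.3) = 225 m.

225 m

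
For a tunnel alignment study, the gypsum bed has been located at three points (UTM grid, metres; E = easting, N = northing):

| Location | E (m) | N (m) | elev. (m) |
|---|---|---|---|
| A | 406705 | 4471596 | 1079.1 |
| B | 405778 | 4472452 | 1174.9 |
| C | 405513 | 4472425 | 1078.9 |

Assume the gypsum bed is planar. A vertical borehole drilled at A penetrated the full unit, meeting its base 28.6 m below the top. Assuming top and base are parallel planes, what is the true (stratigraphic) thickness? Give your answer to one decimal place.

Let the plane be z = a·E + b·N + c.
B−A: −927a + 856b = 95.8;  C−A: −1192a + 829b = −0.2.
Solving gives a = 0.31600, b = 0.45412.
|∇z| = √(a²+b²) = 0.55324, so dip δ = arctan(0.55324) = 28.95°.
True thickness = vertical thickness × cos δ = 28.6 × cos 28.95° = 25.0 m.

25.0 m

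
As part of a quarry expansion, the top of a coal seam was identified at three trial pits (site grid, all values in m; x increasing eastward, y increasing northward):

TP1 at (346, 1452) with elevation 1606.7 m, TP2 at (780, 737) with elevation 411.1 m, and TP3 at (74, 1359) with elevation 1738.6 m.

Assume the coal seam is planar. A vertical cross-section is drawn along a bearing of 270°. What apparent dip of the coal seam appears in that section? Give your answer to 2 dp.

Two edge vectors: TP1→TP2 = (434, -715, -1195.6), TP1→TP3 = (-272, -93, 131.9).
Normal n = (TP1→TP2) × (TP1→TP3) = (-205499.3, 267958.6, -234842).
So ∂z/∂x = −n_x/n_z = −0.87505 and ∂z/∂y = −n_y/n_z = 1.14102.
Unit vector along 270° is (sin 270°, cos 270°) = (-1.0000, -0.0000).
Slope in that direction = a·(-1.0000) + b·(-0.0000) = 0.87505.
Apparent dip = arctan|0.87505| = 41.19° (true dip is 55.2°, so apparent ≤ true as expected).

41.19°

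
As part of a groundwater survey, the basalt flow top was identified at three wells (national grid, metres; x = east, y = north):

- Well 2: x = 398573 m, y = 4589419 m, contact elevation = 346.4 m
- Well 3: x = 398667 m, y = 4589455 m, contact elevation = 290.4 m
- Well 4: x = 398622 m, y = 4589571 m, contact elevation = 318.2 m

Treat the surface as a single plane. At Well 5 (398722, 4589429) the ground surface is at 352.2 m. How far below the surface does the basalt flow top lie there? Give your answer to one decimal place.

Let the plane be z = a·x + b·y + c.
Well 3−Well 2: 94a + 36b = −56;  Well 4−Well 2: 49a + 152b = −28.2.
Solving gives a = −0.598594698, b = 0.007441712.
Then c = 346.4 − a·398573 − b·4589419 = 204776.95.
At (398722, 4589429): z_contact = −238672.88 + 34153.21 + 204776.95 = 257.28 m.
Depth below ground = 352.2 − 257.28 = 94.9 m.

94.9 m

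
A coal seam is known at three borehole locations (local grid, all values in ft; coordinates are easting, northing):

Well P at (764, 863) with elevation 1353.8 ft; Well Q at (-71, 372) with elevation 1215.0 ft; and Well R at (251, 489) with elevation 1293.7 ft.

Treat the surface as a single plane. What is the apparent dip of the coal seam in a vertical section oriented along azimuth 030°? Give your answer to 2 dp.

Two edge vectors: Well P→Well Q = (-835, -491, -138.8), Well P→Well R = (-513, -374, -60.1).
Normal n = (Well P→Well Q) × (Well P→Well R) = (-22402.1, 21020.9, 60407).
So ∂z/∂easting = −n_x/n_z = 0.37085 and ∂z/∂northing = −n_y/n_z = −0.34799.
Unit vector along 030° is (sin 30°, cos 30°) = (0.5000, 0.8660).
Slope in that direction = a·(0.5000) + b·(0.8660) = −0.11594.
Apparent dip = arctan|0.11594| = 6.61° (true dip is 27.0°, so apparent ≤ true as expected).

6.61°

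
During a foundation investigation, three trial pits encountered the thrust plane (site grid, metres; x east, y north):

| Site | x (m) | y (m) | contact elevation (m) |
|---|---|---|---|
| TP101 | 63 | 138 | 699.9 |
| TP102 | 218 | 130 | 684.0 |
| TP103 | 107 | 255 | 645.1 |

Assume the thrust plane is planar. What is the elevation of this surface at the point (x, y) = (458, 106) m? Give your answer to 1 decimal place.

Two edge vectors: TP101→TP102 = (155, -8, -15.9), TP101→TP103 = (44, 117, -54.8).
Normal n = (TP101→TP102) × (TP101→TP103) = (2298.7, 7794.4, 18487).
So ∂z/∂x = −n_x/n_z = −0.12434 and ∂z/∂y = −n_y/n_z = −0.42162.
Intercept c from TP101: 699.9 + 7.83 + 58.18 = 765.92.
At (458, 106): z = −56.9 − 44.7 + 765.92 = 664.3 m.

664.3 m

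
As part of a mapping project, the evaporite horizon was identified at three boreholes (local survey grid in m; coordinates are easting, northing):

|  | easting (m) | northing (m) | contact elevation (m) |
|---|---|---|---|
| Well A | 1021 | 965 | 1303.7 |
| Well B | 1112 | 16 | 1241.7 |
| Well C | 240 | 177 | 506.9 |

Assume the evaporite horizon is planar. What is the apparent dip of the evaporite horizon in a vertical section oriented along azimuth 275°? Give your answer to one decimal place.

Two edge vectors: Well A→Well B = (91, -949, -62), Well A→Well C = (-781, -788, -796.8).
Normal n = (Well A→Well B) × (Well A→Well C) = (707307.2, 120930.8, -812877).
So ∂z/∂easting = −n_x/n_z = 0.87013 and ∂z/∂northing = −n_y/n_z = 0.14877.
Unit vector along 275° is (sin 275°, cos 275°) = (-0.9962, 0.0872).
Slope in that direction = a·(-0.9962) + b·(0.0872) = −0.85385.
Apparent dip = arctan|0.85385| = 40.5° (true dip is 41.4°, so apparent ≤ true as expected).

40.5°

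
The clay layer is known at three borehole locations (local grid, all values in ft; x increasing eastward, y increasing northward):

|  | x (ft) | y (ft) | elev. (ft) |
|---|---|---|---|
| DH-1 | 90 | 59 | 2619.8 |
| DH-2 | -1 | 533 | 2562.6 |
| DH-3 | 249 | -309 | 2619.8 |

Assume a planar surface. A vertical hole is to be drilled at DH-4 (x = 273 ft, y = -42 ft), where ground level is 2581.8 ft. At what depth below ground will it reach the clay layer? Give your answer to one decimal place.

32.0 ft

Two edge vectors: DH-1→DH-2 = (-91, 474, -57.2), DH-1→DH-3 = (159, -368, 0).
Normal n = (DH-1→DH-2) × (DH-1→DH-3) = (-21049.6, -9094.8, -41878).
So ∂z/∂x = −n_x/n_z = −0.50264 and ∂z/∂y = −n_y/n_z = −0.21717.
Intercept c from DH-1: 2619.8 + 45.24 + 12.81 = 2677.85.
At (273, -42): z_contact = −137.22 + 9.12 + 2677.85 = 2549.75 ft.
Depth below ground = 2581.8 − 2549.75 = 32.0 ft.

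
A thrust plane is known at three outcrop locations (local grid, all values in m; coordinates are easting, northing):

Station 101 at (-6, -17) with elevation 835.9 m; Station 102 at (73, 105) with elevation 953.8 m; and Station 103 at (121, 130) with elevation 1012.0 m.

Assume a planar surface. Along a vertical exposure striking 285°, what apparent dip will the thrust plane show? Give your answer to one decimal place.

Two edge vectors: Station 101→Station 102 = (79, 122, 117.9), Station 101→Station 103 = (127, 147, 176.1).
Normal n = (Station 101→Station 102) × (Station 101→Station 103) = (4152.9, 1061.4, -3881).
So ∂z/∂easting = −n_x/n_z = 1.07006 and ∂z/∂northing = −n_y/n_z = 0.27349.
Unit vector along 285° is (sin 285°, cos 285°) = (-0.9659, 0.2588).
Slope in that direction = a·(-0.9659) + b·(0.2588) = −0.96281.
Apparent dip = arctan|0.96281| = 43.9° (true dip is 47.8°, so apparent ≤ true as expected).

43.9°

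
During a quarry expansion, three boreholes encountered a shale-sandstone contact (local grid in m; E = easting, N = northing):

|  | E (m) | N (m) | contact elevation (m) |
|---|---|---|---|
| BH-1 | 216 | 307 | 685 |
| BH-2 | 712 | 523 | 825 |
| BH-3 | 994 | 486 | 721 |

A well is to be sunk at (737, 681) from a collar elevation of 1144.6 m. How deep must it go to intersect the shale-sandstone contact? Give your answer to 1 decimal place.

143.5 m

Two edge vectors: BH-1→BH-2 = (496, 216, 140), BH-1→BH-3 = (778, 179, 36).
Normal n = (BH-1→BH-2) × (BH-1→BH-3) = (-17284, 91064, -79264).
So ∂z/∂E = −n_x/n_z = −0.21806 and ∂z/∂N = −n_y/n_z = 1.14887.
Intercept c from BH-1: 685 + 47.10 − 352.70 = 379.40.
At (737, 681): z_contact = −160.71 + 782.38 + 379.40 = 1001.07 m.
Depth below ground = 1144.6 − 1001.07 = 143.5 m.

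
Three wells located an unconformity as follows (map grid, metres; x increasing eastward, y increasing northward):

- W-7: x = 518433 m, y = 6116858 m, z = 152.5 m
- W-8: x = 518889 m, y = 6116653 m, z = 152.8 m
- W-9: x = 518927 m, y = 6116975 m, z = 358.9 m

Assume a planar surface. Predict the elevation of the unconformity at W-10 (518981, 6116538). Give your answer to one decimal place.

108.1 m

Two edge vectors: W-7→W-8 = (456, -205, 0.3), W-7→W-9 = (494, 117, 206.4).
Normal n = (W-7→W-8) × (W-7→W-9) = (-42347.1, -93970.2, 154622).
So ∂z/∂x = −n_x/n_z = 0.273874998 and ∂z/∂y = −n_y/n_z = 0.607741460.
Intercept c from W-7: 152.5 − 141985.84 − 3717468.21 = −3859301.55.
At (518981, 6116538): z = 142135.9 + 3717273.7 − 3859301.55 = 108.1 m.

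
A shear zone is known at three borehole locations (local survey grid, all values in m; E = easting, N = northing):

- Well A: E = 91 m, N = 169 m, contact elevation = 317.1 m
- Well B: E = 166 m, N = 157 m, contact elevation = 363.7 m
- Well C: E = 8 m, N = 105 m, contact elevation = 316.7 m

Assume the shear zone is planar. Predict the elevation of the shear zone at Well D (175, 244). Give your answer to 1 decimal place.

Two edge vectors: Well A→Well B = (75, -12, 46.6), Well A→Well C = (-83, -64, -0.4).
Normal n = (Well A→Well B) × (Well A→Well C) = (2987.2, -3837.8, -5796).
So ∂z/∂E = −n_x/n_z = 0.51539 and ∂z/∂N = −n_y/n_z = −0.66215.
Intercept c from Well A: 317.1 − 46.90 + 111.90 = 382.10.
At (175, 244): z = 90.2 − 161.6 + 382.10 = 310.7 m.

310.7 m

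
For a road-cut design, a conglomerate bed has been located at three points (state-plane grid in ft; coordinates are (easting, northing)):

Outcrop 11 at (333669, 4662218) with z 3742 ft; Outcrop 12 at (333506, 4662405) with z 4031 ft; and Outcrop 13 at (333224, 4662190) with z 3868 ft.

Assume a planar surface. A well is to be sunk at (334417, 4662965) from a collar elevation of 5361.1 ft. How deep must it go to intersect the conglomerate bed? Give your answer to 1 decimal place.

Let the plane be z = a·E + b·N + c.
Outcrop 12−Outcrop 11: −163a + 187b = 289;  Outcrop 13−Outcrop 11: −445a − 28b = 126.
Solving gives a = −0.360610169, b = 1.231125896.
Then c = 3742 − a·333669 − b·4662218 = −5615710.88.
At (334417, 4662965): z_contact = −120594.17 + 5740696.96 − 5615710.88 = 4391.91 ft.
Depth below ground = 5361.1 − 4391.91 = 969.2 ft.

969.2 ft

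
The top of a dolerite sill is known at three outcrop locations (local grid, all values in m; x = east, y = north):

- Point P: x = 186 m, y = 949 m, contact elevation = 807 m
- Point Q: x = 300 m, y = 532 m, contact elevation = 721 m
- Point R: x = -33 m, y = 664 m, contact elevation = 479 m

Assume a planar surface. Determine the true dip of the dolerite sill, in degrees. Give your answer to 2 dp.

45.40°

Let the plane be z = a·x + b·y + c.
Point Q−Point P: 114a − 417b = −86;  Point R−Point P: −219a − 285b = −328.
Solving gives a = 0.90674, b = 0.45412.
Gradient magnitude |∇z| = √(a² + b²) = √(0.82217 + 0.20623) = 1.01410.
True dip = arctan(1.01410) = 45.40°, dipping toward WSW (azimuth ≈ 243°).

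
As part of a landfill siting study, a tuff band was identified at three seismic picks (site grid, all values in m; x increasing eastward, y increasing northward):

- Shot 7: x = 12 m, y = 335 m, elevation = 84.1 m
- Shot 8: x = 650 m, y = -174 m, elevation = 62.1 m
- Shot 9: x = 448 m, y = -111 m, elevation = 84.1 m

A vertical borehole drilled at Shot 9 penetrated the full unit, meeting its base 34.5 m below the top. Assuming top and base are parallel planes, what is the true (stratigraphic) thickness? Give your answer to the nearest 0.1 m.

33.7 m

Two edge vectors: Shot 7→Shot 8 = (638, -509, -22), Shot 7→Shot 9 = (436, -446, 0).
Normal n = (Shot 7→Shot 8) × (Shot 7→Shot 9) = (-9812, -9592, -62624).
So ∂z/∂x = −n_x/n_z = −0.15668 and ∂z/∂y = −n_y/n_z = −0.15317.
|∇z| = √(a²+b²) = 0.21911, so dip δ = arctan(0.21911) = 12.36°.
True thickness = vertical thickness × cos δ = 34.5 × cos 12.36° = 33.7 m.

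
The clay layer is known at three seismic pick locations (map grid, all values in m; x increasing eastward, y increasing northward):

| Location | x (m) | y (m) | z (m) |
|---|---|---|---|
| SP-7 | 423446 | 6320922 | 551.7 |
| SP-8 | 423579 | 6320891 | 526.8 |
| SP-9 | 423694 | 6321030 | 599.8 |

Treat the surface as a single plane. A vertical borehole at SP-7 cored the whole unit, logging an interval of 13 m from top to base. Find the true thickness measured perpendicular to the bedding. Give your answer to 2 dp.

Two edge vectors: SP-7→SP-8 = (133, -31, -24.9), SP-7→SP-9 = (248, 108, 48.1).
Normal n = (SP-7→SP-8) × (SP-7→SP-9) = (1198.1, -12572.5, 22052).
So ∂z/∂x = −n_x/n_z = −0.05433 and ∂z/∂y = −n_y/n_z = 0.57013.
|∇z| = √(a²+b²) = 0.57271, so dip δ = arctan(0.57271) = 29.80°.
True thickness = vertical thickness × cos δ = 13 × cos 29.80° = 11.28 m.

11.28 m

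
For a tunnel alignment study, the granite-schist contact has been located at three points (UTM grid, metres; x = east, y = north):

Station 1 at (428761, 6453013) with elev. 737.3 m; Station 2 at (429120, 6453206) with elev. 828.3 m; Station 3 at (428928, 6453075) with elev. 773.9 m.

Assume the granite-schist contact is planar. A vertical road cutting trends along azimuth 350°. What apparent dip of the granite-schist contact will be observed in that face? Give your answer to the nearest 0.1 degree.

10.1°

Two edge vectors: Station 1→Station 2 = (359, 193, 91), Station 1→Station 3 = (167, 62, 36.6).
Normal n = (Station 1→Station 2) × (Station 1→Station 3) = (1421.8, 2057.6, -9973).
So ∂z/∂x = −n_x/n_z = 0.14256 and ∂z/∂y = −n_y/n_z = 0.20632.
Unit vector along 350° is (sin 350°, cos 350°) = (-0.1736, 0.9848).
Slope in that direction = a·(-0.1736) + b·(0.9848) = 0.17843.
Apparent dip = arctan|0.17843| = 10.1° (true dip is 14.1°, so apparent ≤ true as expected).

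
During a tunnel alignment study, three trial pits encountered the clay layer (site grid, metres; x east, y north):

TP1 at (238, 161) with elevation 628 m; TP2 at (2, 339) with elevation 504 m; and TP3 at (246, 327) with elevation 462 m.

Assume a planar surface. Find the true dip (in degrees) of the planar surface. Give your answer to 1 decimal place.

45.4°

Let the plane be z = a·x + b·y + c.
TP2−TP1: −236a + 178b = −124;  TP3−TP1: 8a + 166b = −166.
Solving gives a = −0.22079, b = −0.98936.
Gradient magnitude |∇z| = √(a² + b²) = √(0.04875 + 0.97883) = 1.01370.
True dip = arctan(1.01370) = 45.4°, dipping toward NNE (azimuth ≈ 013°).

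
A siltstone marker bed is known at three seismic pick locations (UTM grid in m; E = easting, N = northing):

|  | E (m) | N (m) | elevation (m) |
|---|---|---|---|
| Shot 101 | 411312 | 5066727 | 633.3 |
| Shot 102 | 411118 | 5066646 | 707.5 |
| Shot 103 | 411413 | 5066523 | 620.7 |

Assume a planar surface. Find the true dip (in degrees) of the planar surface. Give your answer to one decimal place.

19.5°

Let the plane be z = a·E + b·N + c.
Shot 102−Shot 101: −194a − 81b = 74.2;  Shot 103−Shot 101: 101a − 204b = −12.6.
Solving gives a = −0.33833, b = −0.10574.
Gradient magnitude |∇z| = √(a² + b²) = √(0.11446 + 0.01118) = 0.35446.
True dip = arctan(0.35446) = 19.5°, dipping toward ENE (azimuth ≈ 073°).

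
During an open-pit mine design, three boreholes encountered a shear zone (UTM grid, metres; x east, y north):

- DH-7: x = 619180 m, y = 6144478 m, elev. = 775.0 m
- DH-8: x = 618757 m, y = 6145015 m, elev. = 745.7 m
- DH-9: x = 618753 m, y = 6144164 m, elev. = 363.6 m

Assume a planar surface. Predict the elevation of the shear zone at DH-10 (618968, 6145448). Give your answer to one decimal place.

Two edge vectors: DH-7→DH-8 = (-423, 537, -29.3), DH-7→DH-9 = (-427, -314, -411.4).
Normal n = (DH-7→DH-8) × (DH-7→DH-9) = (-230122, -161511.1, 362121).
So ∂z/∂x = −n_x/n_z = 0.635483720 and ∂z/∂y = −n_y/n_z = 0.446014178.
Intercept c from DH-7: 775 − 393478.81 − 2740524.30 = −3133228.11.
At (618968, 6145448): z = 393344.1 + 2740956.9 − 3133228.11 = 1072.9 m.

1072.9 m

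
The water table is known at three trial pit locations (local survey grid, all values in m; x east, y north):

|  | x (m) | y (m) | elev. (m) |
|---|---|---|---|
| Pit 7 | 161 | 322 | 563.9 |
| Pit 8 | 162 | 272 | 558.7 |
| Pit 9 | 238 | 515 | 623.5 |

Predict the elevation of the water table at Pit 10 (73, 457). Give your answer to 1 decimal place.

536.2 m

Two edge vectors: Pit 7→Pit 8 = (1, -50, -5.2), Pit 7→Pit 9 = (77, 193, 59.6).
Normal n = (Pit 7→Pit 8) × (Pit 7→Pit 9) = (-1976.4, -460, 4043).
So ∂z/∂x = −n_x/n_z = 0.48884 and ∂z/∂y = −n_y/n_z = 0.11378.
Intercept c from Pit 7: 563.9 − 78.70 − 36.64 = 448.56.
At (73, 457): z = 35.7 + 52.0 + 448.56 = 536.2 m.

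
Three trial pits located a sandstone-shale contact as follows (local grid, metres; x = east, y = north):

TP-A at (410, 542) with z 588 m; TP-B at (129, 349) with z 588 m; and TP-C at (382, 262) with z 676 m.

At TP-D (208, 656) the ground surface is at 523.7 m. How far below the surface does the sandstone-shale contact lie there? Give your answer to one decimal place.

21.0 m

Let the plane be z = a·x + b·y + c.
TP-B−TP-A: −281a − 193b = 0;  TP-C−TP-A: −28a − 280b = 88.
Solving gives a = 0.23178, b = −0.33746.
Then c = 588 − a·410 − b·542 = 675.88.
At (208, 656): z_contact = 48.21 − 221.38 + 675.88 = 502.71 m.
Depth below ground = 523.7 − 502.71 = 21.0 m.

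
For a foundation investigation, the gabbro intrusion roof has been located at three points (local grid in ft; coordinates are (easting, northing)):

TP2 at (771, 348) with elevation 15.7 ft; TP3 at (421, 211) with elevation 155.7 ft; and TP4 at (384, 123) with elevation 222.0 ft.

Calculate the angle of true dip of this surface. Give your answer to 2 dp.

Let the plane be z = a·E + b·N + c.
TP3−TP2: −350a − 137b = 140;  TP4−TP2: −387a − 225b = 206.3.
Solving gives a = −0.12580, b = −0.70052.
Gradient magnitude |∇z| = √(a² + b²) = √(0.01583 + 0.49072) = 0.71172.
True dip = arctan(0.71172) = 35.44°, dipping toward N (azimuth ≈ 010°).

35.44°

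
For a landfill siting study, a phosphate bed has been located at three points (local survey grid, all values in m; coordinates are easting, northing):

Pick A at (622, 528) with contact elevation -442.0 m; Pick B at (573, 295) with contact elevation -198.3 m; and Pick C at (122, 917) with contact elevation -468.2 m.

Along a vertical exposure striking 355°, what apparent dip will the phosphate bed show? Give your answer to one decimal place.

Two edge vectors: Pick A→Pick B = (-49, -233, 243.7), Pick A→Pick C = (-500, 389, -26.2).
Normal n = (Pick A→Pick B) × (Pick A→Pick C) = (-88694.7, -123133.8, -135561).
So ∂z/∂easting = −n_x/n_z = −0.65428 and ∂z/∂northing = −n_y/n_z = −0.90833.
Unit vector along 355° is (sin 355°, cos 355°) = (-0.0872, 0.9962).
Slope in that direction = a·(-0.0872) + b·(0.9962) = −0.84785.
Apparent dip = arctan|0.84785| = 40.3° (true dip is 48.2°, so apparent ≤ true as expected).

40.3°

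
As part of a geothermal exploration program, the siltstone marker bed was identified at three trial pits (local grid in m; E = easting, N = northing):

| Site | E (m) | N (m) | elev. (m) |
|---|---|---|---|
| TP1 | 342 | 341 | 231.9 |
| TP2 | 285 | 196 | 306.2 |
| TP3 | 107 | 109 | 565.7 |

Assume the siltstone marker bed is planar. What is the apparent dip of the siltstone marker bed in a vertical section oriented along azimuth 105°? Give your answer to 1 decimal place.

55.6°

Let the plane be z = a·E + b·N + c.
TP2−TP1: −57a − 145b = 74.3;  TP3−TP1: −235a − 232b = 333.8.
Solving gives a = −1.49458, b = 0.07511.
Unit vector along 105° is (sin 105°, cos 105°) = (0.9659, -0.2588).
Slope in that direction = a·(0.9659) + b·(-0.2588) = −1.46309.
Apparent dip = arctan|1.46309| = 55.6° (true dip is 56.2°, so apparent ≤ true as expected).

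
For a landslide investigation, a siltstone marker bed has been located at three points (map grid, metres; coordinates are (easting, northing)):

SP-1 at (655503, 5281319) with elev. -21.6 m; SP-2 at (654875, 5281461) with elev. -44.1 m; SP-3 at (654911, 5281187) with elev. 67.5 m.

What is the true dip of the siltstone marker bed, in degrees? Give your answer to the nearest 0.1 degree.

22.7°

Let the plane be z = a·E + b·N + c.
SP-2−SP-1: −628a + 142b = −22.5;  SP-3−SP-1: −592a − 132b = 89.1.
Solving gives a = −0.05799, b = −0.41492.
Gradient magnitude |∇z| = √(a² + b²) = √(0.00336 + 0.17216) = 0.41895.
True dip = arctan(0.41895) = 22.7°, dipping toward N (azimuth ≈ 008°).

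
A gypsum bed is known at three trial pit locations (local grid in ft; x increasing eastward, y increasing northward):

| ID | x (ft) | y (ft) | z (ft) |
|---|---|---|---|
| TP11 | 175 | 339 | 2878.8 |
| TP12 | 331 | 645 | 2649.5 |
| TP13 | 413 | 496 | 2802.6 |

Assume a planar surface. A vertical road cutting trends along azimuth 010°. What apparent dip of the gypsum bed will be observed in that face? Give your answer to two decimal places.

39.49°

Two edge vectors: TP11→TP12 = (156, 306, -229.3), TP11→TP13 = (238, 157, -76.2).
Normal n = (TP11→TP12) × (TP11→TP13) = (12682.9, -42686.2, -48336).
So ∂z/∂x = −n_x/n_z = 0.26239 and ∂z/∂y = −n_y/n_z = −0.88311.
Unit vector along 010° is (sin 10°, cos 10°) = (0.1736, 0.9848).
Slope in that direction = a·(0.1736) + b·(0.9848) = −0.82413.
Apparent dip = arctan|0.82413| = 39.49° (true dip is 42.7°, so apparent ≤ true as expected).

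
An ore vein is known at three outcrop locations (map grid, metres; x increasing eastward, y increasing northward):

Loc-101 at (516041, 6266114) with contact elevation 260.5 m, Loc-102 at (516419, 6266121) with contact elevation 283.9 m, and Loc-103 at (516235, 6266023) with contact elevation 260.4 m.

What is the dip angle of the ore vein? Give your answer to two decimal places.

Two edge vectors: Loc-101→Loc-102 = (378, 7, 23.4), Loc-101→Loc-103 = (194, -91, -0.1).
Normal n = (Loc-101→Loc-102) × (Loc-101→Loc-103) = (2128.7, 4577.4, -35756).
So ∂z/∂x = −n_x/n_z = 0.05953 and ∂z/∂y = −n_y/n_z = 0.12802.
Gradient magnitude |∇z| = √(a² + b²) = √(0.00354 + 0.01639) = 0.14118.
True dip = arctan(0.14118) = 8.04°, dipping toward SSW (azimuth ≈ 205°).

8.04°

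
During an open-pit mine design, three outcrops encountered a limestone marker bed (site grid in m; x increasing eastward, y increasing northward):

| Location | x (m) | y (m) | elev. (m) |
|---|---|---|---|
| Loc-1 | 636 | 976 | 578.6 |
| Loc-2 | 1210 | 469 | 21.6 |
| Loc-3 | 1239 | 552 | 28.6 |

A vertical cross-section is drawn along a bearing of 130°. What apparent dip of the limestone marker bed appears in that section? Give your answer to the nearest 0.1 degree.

Two edge vectors: Loc-1→Loc-2 = (574, -507, -557), Loc-1→Loc-3 = (603, -424, -550).
Normal n = (Loc-1→Loc-2) × (Loc-1→Loc-3) = (42682, -20171, 62345).
So ∂z/∂x = −n_x/n_z = −0.68461 and ∂z/∂y = −n_y/n_z = 0.32354.
Unit vector along 130° is (sin 130°, cos 130°) = (0.7660, -0.6428).
Slope in that direction = a·(0.7660) + b·(-0.6428) = −0.73241.
Apparent dip = arctan|0.73241| = 36.2° (true dip is 37.1°, so apparent ≤ true as expected).

36.2°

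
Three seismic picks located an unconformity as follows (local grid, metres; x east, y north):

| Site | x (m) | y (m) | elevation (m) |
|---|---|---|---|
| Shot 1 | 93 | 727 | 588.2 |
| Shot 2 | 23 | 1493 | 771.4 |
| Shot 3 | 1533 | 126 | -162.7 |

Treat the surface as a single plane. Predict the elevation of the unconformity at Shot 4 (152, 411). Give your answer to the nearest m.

Let the plane be z = a·x + b·y + c.
Shot 2−Shot 1: −70a + 766b = 183.2;  Shot 3−Shot 1: 1440a − 601b = −750.9.
Solving gives a = −0.43836, b = 0.19911.
Then c = 588.2 − a·93 − b·727 = 484.22.
At (152, 411): z = −66.6 + 81.8 + 484.22 = 499.4 m.

499 m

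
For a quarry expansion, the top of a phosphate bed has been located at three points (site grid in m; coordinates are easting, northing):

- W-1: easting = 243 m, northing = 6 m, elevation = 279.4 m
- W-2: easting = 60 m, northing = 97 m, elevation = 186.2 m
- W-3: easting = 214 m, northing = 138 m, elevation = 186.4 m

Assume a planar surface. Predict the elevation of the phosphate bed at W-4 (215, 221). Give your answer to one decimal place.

Let the plane be z = a·easting + b·northing + c.
W-2−W-1: −183a + 91b = −93.2;  W-3−W-1: −29a + 132b = −93.
Solving gives a = 0.17844, b = −0.66534.
Then c = 279.4 − a·243 − b·6 = 240.03.
At (215, 221): z = 38.4 − 147.0 + 240.03 = 131.4 m.

131.4 m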